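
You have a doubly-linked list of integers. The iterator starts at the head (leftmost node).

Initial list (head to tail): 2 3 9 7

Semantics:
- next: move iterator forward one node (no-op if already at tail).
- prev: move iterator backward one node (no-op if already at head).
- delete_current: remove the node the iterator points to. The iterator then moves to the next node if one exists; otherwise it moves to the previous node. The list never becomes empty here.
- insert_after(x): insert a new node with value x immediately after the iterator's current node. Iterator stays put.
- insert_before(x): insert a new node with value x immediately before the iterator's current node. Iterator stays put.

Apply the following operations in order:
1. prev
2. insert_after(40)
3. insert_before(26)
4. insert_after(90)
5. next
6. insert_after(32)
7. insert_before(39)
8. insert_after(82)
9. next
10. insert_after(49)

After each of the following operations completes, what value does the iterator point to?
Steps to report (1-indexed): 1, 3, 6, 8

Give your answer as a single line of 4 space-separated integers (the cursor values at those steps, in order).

After 1 (prev): list=[2, 3, 9, 7] cursor@2
After 2 (insert_after(40)): list=[2, 40, 3, 9, 7] cursor@2
After 3 (insert_before(26)): list=[26, 2, 40, 3, 9, 7] cursor@2
After 4 (insert_after(90)): list=[26, 2, 90, 40, 3, 9, 7] cursor@2
After 5 (next): list=[26, 2, 90, 40, 3, 9, 7] cursor@90
After 6 (insert_after(32)): list=[26, 2, 90, 32, 40, 3, 9, 7] cursor@90
After 7 (insert_before(39)): list=[26, 2, 39, 90, 32, 40, 3, 9, 7] cursor@90
After 8 (insert_after(82)): list=[26, 2, 39, 90, 82, 32, 40, 3, 9, 7] cursor@90
After 9 (next): list=[26, 2, 39, 90, 82, 32, 40, 3, 9, 7] cursor@82
After 10 (insert_after(49)): list=[26, 2, 39, 90, 82, 49, 32, 40, 3, 9, 7] cursor@82

Answer: 2 2 90 90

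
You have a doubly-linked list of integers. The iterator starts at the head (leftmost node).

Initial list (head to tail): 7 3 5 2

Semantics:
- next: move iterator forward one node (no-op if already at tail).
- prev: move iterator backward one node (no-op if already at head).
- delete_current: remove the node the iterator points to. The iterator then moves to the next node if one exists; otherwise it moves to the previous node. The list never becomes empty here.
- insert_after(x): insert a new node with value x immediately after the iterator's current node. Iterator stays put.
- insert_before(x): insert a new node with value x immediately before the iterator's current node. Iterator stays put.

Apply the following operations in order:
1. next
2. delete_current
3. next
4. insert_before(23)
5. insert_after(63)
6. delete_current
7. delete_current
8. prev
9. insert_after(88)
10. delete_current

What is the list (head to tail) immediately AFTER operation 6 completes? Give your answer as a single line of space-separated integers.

After 1 (next): list=[7, 3, 5, 2] cursor@3
After 2 (delete_current): list=[7, 5, 2] cursor@5
After 3 (next): list=[7, 5, 2] cursor@2
After 4 (insert_before(23)): list=[7, 5, 23, 2] cursor@2
After 5 (insert_after(63)): list=[7, 5, 23, 2, 63] cursor@2
After 6 (delete_current): list=[7, 5, 23, 63] cursor@63

Answer: 7 5 23 63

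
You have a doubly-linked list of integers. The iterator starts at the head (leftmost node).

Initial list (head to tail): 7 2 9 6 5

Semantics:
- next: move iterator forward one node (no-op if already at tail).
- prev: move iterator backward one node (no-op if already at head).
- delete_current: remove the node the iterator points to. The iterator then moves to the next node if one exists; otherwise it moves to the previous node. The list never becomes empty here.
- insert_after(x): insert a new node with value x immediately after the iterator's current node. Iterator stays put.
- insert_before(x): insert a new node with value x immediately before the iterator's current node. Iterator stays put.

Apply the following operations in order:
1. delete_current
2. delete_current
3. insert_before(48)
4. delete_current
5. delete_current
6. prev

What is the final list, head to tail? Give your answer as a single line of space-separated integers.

Answer: 48 5

Derivation:
After 1 (delete_current): list=[2, 9, 6, 5] cursor@2
After 2 (delete_current): list=[9, 6, 5] cursor@9
After 3 (insert_before(48)): list=[48, 9, 6, 5] cursor@9
After 4 (delete_current): list=[48, 6, 5] cursor@6
After 5 (delete_current): list=[48, 5] cursor@5
After 6 (prev): list=[48, 5] cursor@48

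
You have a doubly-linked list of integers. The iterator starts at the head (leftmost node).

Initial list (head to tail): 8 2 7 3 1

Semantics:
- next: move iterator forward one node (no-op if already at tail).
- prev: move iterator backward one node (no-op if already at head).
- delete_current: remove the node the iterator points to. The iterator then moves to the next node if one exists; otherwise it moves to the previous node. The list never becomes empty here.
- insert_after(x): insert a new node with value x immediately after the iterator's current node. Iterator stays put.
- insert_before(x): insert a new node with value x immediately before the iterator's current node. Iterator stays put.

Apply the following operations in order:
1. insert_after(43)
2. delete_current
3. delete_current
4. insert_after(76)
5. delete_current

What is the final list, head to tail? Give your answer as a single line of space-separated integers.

Answer: 76 7 3 1

Derivation:
After 1 (insert_after(43)): list=[8, 43, 2, 7, 3, 1] cursor@8
After 2 (delete_current): list=[43, 2, 7, 3, 1] cursor@43
After 3 (delete_current): list=[2, 7, 3, 1] cursor@2
After 4 (insert_after(76)): list=[2, 76, 7, 3, 1] cursor@2
After 5 (delete_current): list=[76, 7, 3, 1] cursor@76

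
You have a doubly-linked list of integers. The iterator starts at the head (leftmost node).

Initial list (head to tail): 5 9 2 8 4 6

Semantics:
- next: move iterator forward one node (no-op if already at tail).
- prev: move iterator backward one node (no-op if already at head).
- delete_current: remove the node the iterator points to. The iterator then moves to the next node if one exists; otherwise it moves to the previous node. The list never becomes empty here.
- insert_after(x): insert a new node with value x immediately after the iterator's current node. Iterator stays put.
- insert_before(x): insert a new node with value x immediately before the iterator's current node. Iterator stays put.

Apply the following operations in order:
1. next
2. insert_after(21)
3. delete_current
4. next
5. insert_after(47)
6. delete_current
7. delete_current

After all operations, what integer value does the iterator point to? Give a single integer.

Answer: 8

Derivation:
After 1 (next): list=[5, 9, 2, 8, 4, 6] cursor@9
After 2 (insert_after(21)): list=[5, 9, 21, 2, 8, 4, 6] cursor@9
After 3 (delete_current): list=[5, 21, 2, 8, 4, 6] cursor@21
After 4 (next): list=[5, 21, 2, 8, 4, 6] cursor@2
After 5 (insert_after(47)): list=[5, 21, 2, 47, 8, 4, 6] cursor@2
After 6 (delete_current): list=[5, 21, 47, 8, 4, 6] cursor@47
After 7 (delete_current): list=[5, 21, 8, 4, 6] cursor@8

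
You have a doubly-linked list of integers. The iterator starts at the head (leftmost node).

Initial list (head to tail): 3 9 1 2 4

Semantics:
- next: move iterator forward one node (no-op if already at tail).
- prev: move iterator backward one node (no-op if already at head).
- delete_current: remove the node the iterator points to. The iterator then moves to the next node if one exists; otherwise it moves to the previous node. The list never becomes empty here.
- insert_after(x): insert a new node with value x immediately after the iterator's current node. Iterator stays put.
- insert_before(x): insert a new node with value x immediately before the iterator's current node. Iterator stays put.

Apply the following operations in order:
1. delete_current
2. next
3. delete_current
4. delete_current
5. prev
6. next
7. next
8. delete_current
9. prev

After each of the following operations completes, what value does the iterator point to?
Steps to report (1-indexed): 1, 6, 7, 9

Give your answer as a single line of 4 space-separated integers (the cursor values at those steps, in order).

After 1 (delete_current): list=[9, 1, 2, 4] cursor@9
After 2 (next): list=[9, 1, 2, 4] cursor@1
After 3 (delete_current): list=[9, 2, 4] cursor@2
After 4 (delete_current): list=[9, 4] cursor@4
After 5 (prev): list=[9, 4] cursor@9
After 6 (next): list=[9, 4] cursor@4
After 7 (next): list=[9, 4] cursor@4
After 8 (delete_current): list=[9] cursor@9
After 9 (prev): list=[9] cursor@9

Answer: 9 4 4 9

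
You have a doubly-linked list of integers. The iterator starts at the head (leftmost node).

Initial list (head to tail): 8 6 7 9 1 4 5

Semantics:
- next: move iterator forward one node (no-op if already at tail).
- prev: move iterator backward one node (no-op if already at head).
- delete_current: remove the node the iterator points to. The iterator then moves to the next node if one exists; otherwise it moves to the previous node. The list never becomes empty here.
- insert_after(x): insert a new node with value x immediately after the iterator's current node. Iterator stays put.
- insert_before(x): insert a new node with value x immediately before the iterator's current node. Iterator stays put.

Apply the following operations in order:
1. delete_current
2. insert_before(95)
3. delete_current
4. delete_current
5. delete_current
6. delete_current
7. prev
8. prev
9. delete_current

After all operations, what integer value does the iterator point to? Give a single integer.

After 1 (delete_current): list=[6, 7, 9, 1, 4, 5] cursor@6
After 2 (insert_before(95)): list=[95, 6, 7, 9, 1, 4, 5] cursor@6
After 3 (delete_current): list=[95, 7, 9, 1, 4, 5] cursor@7
After 4 (delete_current): list=[95, 9, 1, 4, 5] cursor@9
After 5 (delete_current): list=[95, 1, 4, 5] cursor@1
After 6 (delete_current): list=[95, 4, 5] cursor@4
After 7 (prev): list=[95, 4, 5] cursor@95
After 8 (prev): list=[95, 4, 5] cursor@95
After 9 (delete_current): list=[4, 5] cursor@4

Answer: 4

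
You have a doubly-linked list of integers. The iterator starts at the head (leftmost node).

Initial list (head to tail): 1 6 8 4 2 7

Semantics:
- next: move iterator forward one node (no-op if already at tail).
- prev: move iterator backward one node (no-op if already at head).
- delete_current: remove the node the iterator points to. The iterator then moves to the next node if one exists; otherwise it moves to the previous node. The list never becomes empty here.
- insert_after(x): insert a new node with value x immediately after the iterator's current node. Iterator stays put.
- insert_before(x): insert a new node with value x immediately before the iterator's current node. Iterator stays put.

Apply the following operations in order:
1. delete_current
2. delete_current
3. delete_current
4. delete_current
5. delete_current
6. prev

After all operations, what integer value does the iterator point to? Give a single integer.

Answer: 7

Derivation:
After 1 (delete_current): list=[6, 8, 4, 2, 7] cursor@6
After 2 (delete_current): list=[8, 4, 2, 7] cursor@8
After 3 (delete_current): list=[4, 2, 7] cursor@4
After 4 (delete_current): list=[2, 7] cursor@2
After 5 (delete_current): list=[7] cursor@7
After 6 (prev): list=[7] cursor@7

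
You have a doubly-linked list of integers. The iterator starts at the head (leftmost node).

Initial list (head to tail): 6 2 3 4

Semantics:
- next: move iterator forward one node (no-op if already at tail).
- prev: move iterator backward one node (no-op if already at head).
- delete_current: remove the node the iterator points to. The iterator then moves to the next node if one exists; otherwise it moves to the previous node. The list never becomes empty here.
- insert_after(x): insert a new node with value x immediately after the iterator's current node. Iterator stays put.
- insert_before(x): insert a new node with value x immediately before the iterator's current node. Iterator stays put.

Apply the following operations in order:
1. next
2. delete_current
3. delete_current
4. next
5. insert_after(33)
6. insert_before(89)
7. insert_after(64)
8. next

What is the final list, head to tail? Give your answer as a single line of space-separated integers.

After 1 (next): list=[6, 2, 3, 4] cursor@2
After 2 (delete_current): list=[6, 3, 4] cursor@3
After 3 (delete_current): list=[6, 4] cursor@4
After 4 (next): list=[6, 4] cursor@4
After 5 (insert_after(33)): list=[6, 4, 33] cursor@4
After 6 (insert_before(89)): list=[6, 89, 4, 33] cursor@4
After 7 (insert_after(64)): list=[6, 89, 4, 64, 33] cursor@4
After 8 (next): list=[6, 89, 4, 64, 33] cursor@64

Answer: 6 89 4 64 33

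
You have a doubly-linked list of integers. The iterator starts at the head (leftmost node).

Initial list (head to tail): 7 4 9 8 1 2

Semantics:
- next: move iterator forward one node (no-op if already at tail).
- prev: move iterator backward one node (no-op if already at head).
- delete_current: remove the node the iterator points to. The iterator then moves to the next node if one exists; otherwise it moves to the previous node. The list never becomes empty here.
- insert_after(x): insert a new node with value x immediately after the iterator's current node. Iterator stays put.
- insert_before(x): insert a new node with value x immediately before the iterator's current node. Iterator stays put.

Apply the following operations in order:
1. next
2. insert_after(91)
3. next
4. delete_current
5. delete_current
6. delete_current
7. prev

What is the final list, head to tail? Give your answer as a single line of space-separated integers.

After 1 (next): list=[7, 4, 9, 8, 1, 2] cursor@4
After 2 (insert_after(91)): list=[7, 4, 91, 9, 8, 1, 2] cursor@4
After 3 (next): list=[7, 4, 91, 9, 8, 1, 2] cursor@91
After 4 (delete_current): list=[7, 4, 9, 8, 1, 2] cursor@9
After 5 (delete_current): list=[7, 4, 8, 1, 2] cursor@8
After 6 (delete_current): list=[7, 4, 1, 2] cursor@1
After 7 (prev): list=[7, 4, 1, 2] cursor@4

Answer: 7 4 1 2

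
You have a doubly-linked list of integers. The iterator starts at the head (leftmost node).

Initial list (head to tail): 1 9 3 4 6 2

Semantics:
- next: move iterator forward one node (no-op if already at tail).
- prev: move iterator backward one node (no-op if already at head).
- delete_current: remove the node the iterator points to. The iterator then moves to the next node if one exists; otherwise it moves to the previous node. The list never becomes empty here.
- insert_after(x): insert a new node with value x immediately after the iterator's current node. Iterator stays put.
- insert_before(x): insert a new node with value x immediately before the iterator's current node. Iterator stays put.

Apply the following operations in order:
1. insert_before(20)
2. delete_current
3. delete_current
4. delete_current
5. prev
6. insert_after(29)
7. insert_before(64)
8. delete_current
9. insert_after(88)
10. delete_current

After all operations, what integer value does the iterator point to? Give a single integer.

After 1 (insert_before(20)): list=[20, 1, 9, 3, 4, 6, 2] cursor@1
After 2 (delete_current): list=[20, 9, 3, 4, 6, 2] cursor@9
After 3 (delete_current): list=[20, 3, 4, 6, 2] cursor@3
After 4 (delete_current): list=[20, 4, 6, 2] cursor@4
After 5 (prev): list=[20, 4, 6, 2] cursor@20
After 6 (insert_after(29)): list=[20, 29, 4, 6, 2] cursor@20
After 7 (insert_before(64)): list=[64, 20, 29, 4, 6, 2] cursor@20
After 8 (delete_current): list=[64, 29, 4, 6, 2] cursor@29
After 9 (insert_after(88)): list=[64, 29, 88, 4, 6, 2] cursor@29
After 10 (delete_current): list=[64, 88, 4, 6, 2] cursor@88

Answer: 88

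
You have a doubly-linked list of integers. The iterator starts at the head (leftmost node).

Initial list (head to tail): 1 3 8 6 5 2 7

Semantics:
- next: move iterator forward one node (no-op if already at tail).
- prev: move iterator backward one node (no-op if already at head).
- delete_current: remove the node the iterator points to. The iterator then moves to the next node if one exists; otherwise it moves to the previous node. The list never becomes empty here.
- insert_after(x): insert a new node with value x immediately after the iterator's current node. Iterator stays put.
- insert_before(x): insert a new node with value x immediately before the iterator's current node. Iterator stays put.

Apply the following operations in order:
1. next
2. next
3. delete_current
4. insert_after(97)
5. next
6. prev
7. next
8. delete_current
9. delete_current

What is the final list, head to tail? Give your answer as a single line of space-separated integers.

After 1 (next): list=[1, 3, 8, 6, 5, 2, 7] cursor@3
After 2 (next): list=[1, 3, 8, 6, 5, 2, 7] cursor@8
After 3 (delete_current): list=[1, 3, 6, 5, 2, 7] cursor@6
After 4 (insert_after(97)): list=[1, 3, 6, 97, 5, 2, 7] cursor@6
After 5 (next): list=[1, 3, 6, 97, 5, 2, 7] cursor@97
After 6 (prev): list=[1, 3, 6, 97, 5, 2, 7] cursor@6
After 7 (next): list=[1, 3, 6, 97, 5, 2, 7] cursor@97
After 8 (delete_current): list=[1, 3, 6, 5, 2, 7] cursor@5
After 9 (delete_current): list=[1, 3, 6, 2, 7] cursor@2

Answer: 1 3 6 2 7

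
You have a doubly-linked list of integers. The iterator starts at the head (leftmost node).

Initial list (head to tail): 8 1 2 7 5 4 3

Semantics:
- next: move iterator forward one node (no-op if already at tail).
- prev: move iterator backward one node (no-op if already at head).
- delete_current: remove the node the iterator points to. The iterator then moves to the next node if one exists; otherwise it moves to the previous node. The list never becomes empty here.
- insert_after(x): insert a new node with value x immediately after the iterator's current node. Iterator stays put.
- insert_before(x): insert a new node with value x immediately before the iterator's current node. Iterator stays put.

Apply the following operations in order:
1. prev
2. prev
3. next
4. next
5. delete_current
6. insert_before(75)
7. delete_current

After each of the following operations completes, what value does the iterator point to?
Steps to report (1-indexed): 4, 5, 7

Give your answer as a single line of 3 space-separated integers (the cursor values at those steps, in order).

Answer: 2 7 5

Derivation:
After 1 (prev): list=[8, 1, 2, 7, 5, 4, 3] cursor@8
After 2 (prev): list=[8, 1, 2, 7, 5, 4, 3] cursor@8
After 3 (next): list=[8, 1, 2, 7, 5, 4, 3] cursor@1
After 4 (next): list=[8, 1, 2, 7, 5, 4, 3] cursor@2
After 5 (delete_current): list=[8, 1, 7, 5, 4, 3] cursor@7
After 6 (insert_before(75)): list=[8, 1, 75, 7, 5, 4, 3] cursor@7
After 7 (delete_current): list=[8, 1, 75, 5, 4, 3] cursor@5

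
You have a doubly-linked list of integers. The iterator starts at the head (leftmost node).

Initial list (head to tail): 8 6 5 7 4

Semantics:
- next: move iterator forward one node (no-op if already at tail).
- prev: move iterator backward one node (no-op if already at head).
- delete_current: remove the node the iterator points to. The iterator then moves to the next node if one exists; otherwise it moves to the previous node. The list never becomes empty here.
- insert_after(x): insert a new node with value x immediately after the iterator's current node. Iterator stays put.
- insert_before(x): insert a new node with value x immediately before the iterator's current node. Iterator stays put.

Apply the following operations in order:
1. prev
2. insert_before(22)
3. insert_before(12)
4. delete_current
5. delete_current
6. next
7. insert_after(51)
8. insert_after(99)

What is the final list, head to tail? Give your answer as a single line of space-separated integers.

Answer: 22 12 5 7 99 51 4

Derivation:
After 1 (prev): list=[8, 6, 5, 7, 4] cursor@8
After 2 (insert_before(22)): list=[22, 8, 6, 5, 7, 4] cursor@8
After 3 (insert_before(12)): list=[22, 12, 8, 6, 5, 7, 4] cursor@8
After 4 (delete_current): list=[22, 12, 6, 5, 7, 4] cursor@6
After 5 (delete_current): list=[22, 12, 5, 7, 4] cursor@5
After 6 (next): list=[22, 12, 5, 7, 4] cursor@7
After 7 (insert_after(51)): list=[22, 12, 5, 7, 51, 4] cursor@7
After 8 (insert_after(99)): list=[22, 12, 5, 7, 99, 51, 4] cursor@7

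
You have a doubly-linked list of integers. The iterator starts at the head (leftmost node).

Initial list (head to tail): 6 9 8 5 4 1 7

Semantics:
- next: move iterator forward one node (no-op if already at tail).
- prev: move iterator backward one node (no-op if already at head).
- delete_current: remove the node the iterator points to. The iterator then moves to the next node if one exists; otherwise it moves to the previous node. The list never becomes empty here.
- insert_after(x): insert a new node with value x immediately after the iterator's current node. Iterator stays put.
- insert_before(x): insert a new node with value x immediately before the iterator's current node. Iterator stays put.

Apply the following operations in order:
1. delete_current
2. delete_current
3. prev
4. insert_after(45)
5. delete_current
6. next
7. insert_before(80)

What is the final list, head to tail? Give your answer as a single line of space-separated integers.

Answer: 45 80 5 4 1 7

Derivation:
After 1 (delete_current): list=[9, 8, 5, 4, 1, 7] cursor@9
After 2 (delete_current): list=[8, 5, 4, 1, 7] cursor@8
After 3 (prev): list=[8, 5, 4, 1, 7] cursor@8
After 4 (insert_after(45)): list=[8, 45, 5, 4, 1, 7] cursor@8
After 5 (delete_current): list=[45, 5, 4, 1, 7] cursor@45
After 6 (next): list=[45, 5, 4, 1, 7] cursor@5
After 7 (insert_before(80)): list=[45, 80, 5, 4, 1, 7] cursor@5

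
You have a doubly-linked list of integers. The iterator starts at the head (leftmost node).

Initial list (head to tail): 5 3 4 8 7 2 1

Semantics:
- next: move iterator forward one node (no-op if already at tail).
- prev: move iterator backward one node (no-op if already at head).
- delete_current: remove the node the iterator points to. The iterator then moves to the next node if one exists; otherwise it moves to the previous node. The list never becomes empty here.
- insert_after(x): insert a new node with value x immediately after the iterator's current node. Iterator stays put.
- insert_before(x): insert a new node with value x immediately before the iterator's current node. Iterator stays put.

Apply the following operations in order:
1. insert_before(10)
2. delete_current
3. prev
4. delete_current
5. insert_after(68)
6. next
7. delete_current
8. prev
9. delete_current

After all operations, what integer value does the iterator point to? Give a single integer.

Answer: 4

Derivation:
After 1 (insert_before(10)): list=[10, 5, 3, 4, 8, 7, 2, 1] cursor@5
After 2 (delete_current): list=[10, 3, 4, 8, 7, 2, 1] cursor@3
After 3 (prev): list=[10, 3, 4, 8, 7, 2, 1] cursor@10
After 4 (delete_current): list=[3, 4, 8, 7, 2, 1] cursor@3
After 5 (insert_after(68)): list=[3, 68, 4, 8, 7, 2, 1] cursor@3
After 6 (next): list=[3, 68, 4, 8, 7, 2, 1] cursor@68
After 7 (delete_current): list=[3, 4, 8, 7, 2, 1] cursor@4
After 8 (prev): list=[3, 4, 8, 7, 2, 1] cursor@3
After 9 (delete_current): list=[4, 8, 7, 2, 1] cursor@4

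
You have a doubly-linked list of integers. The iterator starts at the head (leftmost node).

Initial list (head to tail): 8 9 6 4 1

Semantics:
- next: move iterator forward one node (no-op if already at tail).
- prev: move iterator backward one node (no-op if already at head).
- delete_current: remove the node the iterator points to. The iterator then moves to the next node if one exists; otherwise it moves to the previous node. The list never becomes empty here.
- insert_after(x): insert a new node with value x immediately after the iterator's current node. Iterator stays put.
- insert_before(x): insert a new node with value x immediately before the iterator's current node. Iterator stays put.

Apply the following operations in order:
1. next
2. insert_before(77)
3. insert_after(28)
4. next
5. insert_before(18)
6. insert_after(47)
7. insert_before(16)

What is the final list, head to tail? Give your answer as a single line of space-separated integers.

After 1 (next): list=[8, 9, 6, 4, 1] cursor@9
After 2 (insert_before(77)): list=[8, 77, 9, 6, 4, 1] cursor@9
After 3 (insert_after(28)): list=[8, 77, 9, 28, 6, 4, 1] cursor@9
After 4 (next): list=[8, 77, 9, 28, 6, 4, 1] cursor@28
After 5 (insert_before(18)): list=[8, 77, 9, 18, 28, 6, 4, 1] cursor@28
After 6 (insert_after(47)): list=[8, 77, 9, 18, 28, 47, 6, 4, 1] cursor@28
After 7 (insert_before(16)): list=[8, 77, 9, 18, 16, 28, 47, 6, 4, 1] cursor@28

Answer: 8 77 9 18 16 28 47 6 4 1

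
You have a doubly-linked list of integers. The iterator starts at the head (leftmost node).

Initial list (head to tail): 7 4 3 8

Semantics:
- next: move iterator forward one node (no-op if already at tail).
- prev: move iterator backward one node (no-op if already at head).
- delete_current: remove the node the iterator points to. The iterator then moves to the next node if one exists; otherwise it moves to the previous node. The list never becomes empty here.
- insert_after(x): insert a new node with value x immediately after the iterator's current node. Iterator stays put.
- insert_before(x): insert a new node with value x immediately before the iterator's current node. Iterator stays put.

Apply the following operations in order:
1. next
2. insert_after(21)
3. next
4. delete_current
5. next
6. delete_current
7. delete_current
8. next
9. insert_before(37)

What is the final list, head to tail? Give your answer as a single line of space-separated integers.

Answer: 7 37 4

Derivation:
After 1 (next): list=[7, 4, 3, 8] cursor@4
After 2 (insert_after(21)): list=[7, 4, 21, 3, 8] cursor@4
After 3 (next): list=[7, 4, 21, 3, 8] cursor@21
After 4 (delete_current): list=[7, 4, 3, 8] cursor@3
After 5 (next): list=[7, 4, 3, 8] cursor@8
After 6 (delete_current): list=[7, 4, 3] cursor@3
After 7 (delete_current): list=[7, 4] cursor@4
After 8 (next): list=[7, 4] cursor@4
After 9 (insert_before(37)): list=[7, 37, 4] cursor@4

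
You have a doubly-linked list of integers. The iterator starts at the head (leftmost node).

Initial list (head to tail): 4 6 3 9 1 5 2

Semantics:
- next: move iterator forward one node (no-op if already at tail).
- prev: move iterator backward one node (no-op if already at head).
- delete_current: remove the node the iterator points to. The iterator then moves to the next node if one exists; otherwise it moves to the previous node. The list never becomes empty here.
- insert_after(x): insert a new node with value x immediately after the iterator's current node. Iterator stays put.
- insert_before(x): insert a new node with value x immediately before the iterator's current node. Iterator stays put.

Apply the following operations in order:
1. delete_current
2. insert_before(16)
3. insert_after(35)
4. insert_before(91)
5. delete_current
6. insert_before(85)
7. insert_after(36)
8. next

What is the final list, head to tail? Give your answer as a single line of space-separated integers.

After 1 (delete_current): list=[6, 3, 9, 1, 5, 2] cursor@6
After 2 (insert_before(16)): list=[16, 6, 3, 9, 1, 5, 2] cursor@6
After 3 (insert_after(35)): list=[16, 6, 35, 3, 9, 1, 5, 2] cursor@6
After 4 (insert_before(91)): list=[16, 91, 6, 35, 3, 9, 1, 5, 2] cursor@6
After 5 (delete_current): list=[16, 91, 35, 3, 9, 1, 5, 2] cursor@35
After 6 (insert_before(85)): list=[16, 91, 85, 35, 3, 9, 1, 5, 2] cursor@35
After 7 (insert_after(36)): list=[16, 91, 85, 35, 36, 3, 9, 1, 5, 2] cursor@35
After 8 (next): list=[16, 91, 85, 35, 36, 3, 9, 1, 5, 2] cursor@36

Answer: 16 91 85 35 36 3 9 1 5 2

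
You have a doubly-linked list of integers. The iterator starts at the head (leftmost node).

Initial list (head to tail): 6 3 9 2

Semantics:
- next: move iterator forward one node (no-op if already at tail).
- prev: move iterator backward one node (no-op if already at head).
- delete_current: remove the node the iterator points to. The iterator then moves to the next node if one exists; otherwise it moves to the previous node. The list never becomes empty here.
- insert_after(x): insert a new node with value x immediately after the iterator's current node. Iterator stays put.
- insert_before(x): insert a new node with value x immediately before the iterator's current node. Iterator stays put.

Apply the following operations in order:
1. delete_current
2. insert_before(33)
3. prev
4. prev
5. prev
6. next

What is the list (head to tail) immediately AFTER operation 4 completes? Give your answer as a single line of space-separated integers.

After 1 (delete_current): list=[3, 9, 2] cursor@3
After 2 (insert_before(33)): list=[33, 3, 9, 2] cursor@3
After 3 (prev): list=[33, 3, 9, 2] cursor@33
After 4 (prev): list=[33, 3, 9, 2] cursor@33

Answer: 33 3 9 2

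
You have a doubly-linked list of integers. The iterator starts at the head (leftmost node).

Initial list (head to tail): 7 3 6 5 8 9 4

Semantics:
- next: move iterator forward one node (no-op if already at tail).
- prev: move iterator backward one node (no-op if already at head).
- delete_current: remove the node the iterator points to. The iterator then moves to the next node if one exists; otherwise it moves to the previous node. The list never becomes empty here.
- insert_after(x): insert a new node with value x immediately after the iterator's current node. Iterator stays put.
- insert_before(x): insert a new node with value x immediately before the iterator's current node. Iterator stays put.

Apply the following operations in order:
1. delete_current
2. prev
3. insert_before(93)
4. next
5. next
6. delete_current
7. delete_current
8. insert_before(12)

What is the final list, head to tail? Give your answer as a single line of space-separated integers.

Answer: 93 3 6 12 9 4

Derivation:
After 1 (delete_current): list=[3, 6, 5, 8, 9, 4] cursor@3
After 2 (prev): list=[3, 6, 5, 8, 9, 4] cursor@3
After 3 (insert_before(93)): list=[93, 3, 6, 5, 8, 9, 4] cursor@3
After 4 (next): list=[93, 3, 6, 5, 8, 9, 4] cursor@6
After 5 (next): list=[93, 3, 6, 5, 8, 9, 4] cursor@5
After 6 (delete_current): list=[93, 3, 6, 8, 9, 4] cursor@8
After 7 (delete_current): list=[93, 3, 6, 9, 4] cursor@9
After 8 (insert_before(12)): list=[93, 3, 6, 12, 9, 4] cursor@9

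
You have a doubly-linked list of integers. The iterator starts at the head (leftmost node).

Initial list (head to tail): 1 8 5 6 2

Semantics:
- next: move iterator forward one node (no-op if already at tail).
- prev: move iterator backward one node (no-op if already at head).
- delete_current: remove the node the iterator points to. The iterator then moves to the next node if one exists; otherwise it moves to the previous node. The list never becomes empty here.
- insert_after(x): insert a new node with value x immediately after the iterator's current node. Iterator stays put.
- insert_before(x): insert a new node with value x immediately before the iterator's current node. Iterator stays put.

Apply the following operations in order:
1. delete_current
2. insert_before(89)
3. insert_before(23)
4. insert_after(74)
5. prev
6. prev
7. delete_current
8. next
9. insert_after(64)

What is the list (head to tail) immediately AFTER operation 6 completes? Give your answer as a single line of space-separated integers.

Answer: 89 23 8 74 5 6 2

Derivation:
After 1 (delete_current): list=[8, 5, 6, 2] cursor@8
After 2 (insert_before(89)): list=[89, 8, 5, 6, 2] cursor@8
After 3 (insert_before(23)): list=[89, 23, 8, 5, 6, 2] cursor@8
After 4 (insert_after(74)): list=[89, 23, 8, 74, 5, 6, 2] cursor@8
After 5 (prev): list=[89, 23, 8, 74, 5, 6, 2] cursor@23
After 6 (prev): list=[89, 23, 8, 74, 5, 6, 2] cursor@89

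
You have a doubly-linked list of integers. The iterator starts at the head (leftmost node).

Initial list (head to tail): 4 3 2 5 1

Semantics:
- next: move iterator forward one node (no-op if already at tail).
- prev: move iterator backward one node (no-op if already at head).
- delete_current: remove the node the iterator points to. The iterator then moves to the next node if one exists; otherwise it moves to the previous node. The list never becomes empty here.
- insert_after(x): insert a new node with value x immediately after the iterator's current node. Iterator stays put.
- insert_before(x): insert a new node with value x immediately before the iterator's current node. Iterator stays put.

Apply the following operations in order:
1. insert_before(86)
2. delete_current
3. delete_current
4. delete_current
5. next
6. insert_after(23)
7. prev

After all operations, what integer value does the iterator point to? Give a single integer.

After 1 (insert_before(86)): list=[86, 4, 3, 2, 5, 1] cursor@4
After 2 (delete_current): list=[86, 3, 2, 5, 1] cursor@3
After 3 (delete_current): list=[86, 2, 5, 1] cursor@2
After 4 (delete_current): list=[86, 5, 1] cursor@5
After 5 (next): list=[86, 5, 1] cursor@1
After 6 (insert_after(23)): list=[86, 5, 1, 23] cursor@1
After 7 (prev): list=[86, 5, 1, 23] cursor@5

Answer: 5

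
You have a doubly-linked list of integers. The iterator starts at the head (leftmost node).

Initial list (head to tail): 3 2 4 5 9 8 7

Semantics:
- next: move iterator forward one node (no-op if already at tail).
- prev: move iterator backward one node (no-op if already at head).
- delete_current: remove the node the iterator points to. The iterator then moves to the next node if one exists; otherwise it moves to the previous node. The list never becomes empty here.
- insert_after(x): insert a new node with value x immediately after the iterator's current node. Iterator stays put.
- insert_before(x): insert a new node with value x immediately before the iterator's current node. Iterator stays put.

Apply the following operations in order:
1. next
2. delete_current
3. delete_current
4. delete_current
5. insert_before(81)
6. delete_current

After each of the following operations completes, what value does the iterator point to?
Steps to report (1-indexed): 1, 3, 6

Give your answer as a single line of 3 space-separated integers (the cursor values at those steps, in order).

After 1 (next): list=[3, 2, 4, 5, 9, 8, 7] cursor@2
After 2 (delete_current): list=[3, 4, 5, 9, 8, 7] cursor@4
After 3 (delete_current): list=[3, 5, 9, 8, 7] cursor@5
After 4 (delete_current): list=[3, 9, 8, 7] cursor@9
After 5 (insert_before(81)): list=[3, 81, 9, 8, 7] cursor@9
After 6 (delete_current): list=[3, 81, 8, 7] cursor@8

Answer: 2 5 8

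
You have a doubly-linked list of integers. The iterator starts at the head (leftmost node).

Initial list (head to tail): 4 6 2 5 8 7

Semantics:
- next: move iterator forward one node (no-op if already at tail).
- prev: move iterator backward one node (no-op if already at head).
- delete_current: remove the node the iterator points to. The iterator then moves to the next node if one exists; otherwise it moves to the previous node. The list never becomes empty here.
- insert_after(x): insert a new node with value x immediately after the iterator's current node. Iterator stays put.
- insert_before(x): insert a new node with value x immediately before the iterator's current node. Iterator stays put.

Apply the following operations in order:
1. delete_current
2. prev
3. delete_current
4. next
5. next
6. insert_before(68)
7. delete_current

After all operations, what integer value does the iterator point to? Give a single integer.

Answer: 7

Derivation:
After 1 (delete_current): list=[6, 2, 5, 8, 7] cursor@6
After 2 (prev): list=[6, 2, 5, 8, 7] cursor@6
After 3 (delete_current): list=[2, 5, 8, 7] cursor@2
After 4 (next): list=[2, 5, 8, 7] cursor@5
After 5 (next): list=[2, 5, 8, 7] cursor@8
After 6 (insert_before(68)): list=[2, 5, 68, 8, 7] cursor@8
After 7 (delete_current): list=[2, 5, 68, 7] cursor@7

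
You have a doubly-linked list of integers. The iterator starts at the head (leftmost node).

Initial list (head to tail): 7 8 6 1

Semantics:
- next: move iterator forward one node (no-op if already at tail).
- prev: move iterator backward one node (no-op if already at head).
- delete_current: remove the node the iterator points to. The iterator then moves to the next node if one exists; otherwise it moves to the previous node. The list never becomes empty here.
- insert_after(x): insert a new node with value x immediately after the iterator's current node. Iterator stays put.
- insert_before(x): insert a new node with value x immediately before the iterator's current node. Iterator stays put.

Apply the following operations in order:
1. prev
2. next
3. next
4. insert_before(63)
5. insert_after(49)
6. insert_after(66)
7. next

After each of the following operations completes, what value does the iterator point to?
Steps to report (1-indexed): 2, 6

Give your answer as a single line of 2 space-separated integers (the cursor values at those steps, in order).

Answer: 8 6

Derivation:
After 1 (prev): list=[7, 8, 6, 1] cursor@7
After 2 (next): list=[7, 8, 6, 1] cursor@8
After 3 (next): list=[7, 8, 6, 1] cursor@6
After 4 (insert_before(63)): list=[7, 8, 63, 6, 1] cursor@6
After 5 (insert_after(49)): list=[7, 8, 63, 6, 49, 1] cursor@6
After 6 (insert_after(66)): list=[7, 8, 63, 6, 66, 49, 1] cursor@6
After 7 (next): list=[7, 8, 63, 6, 66, 49, 1] cursor@66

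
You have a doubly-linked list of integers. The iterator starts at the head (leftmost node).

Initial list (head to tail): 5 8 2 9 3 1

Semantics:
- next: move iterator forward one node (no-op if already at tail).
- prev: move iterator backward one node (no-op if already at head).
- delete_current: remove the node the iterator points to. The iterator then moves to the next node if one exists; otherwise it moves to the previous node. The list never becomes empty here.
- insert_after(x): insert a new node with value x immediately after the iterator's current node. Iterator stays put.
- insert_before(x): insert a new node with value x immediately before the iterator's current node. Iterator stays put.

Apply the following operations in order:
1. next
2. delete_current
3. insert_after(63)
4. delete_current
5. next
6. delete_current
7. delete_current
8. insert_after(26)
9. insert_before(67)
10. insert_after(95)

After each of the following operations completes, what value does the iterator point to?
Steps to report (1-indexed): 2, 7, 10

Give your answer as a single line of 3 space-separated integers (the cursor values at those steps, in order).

Answer: 2 1 1

Derivation:
After 1 (next): list=[5, 8, 2, 9, 3, 1] cursor@8
After 2 (delete_current): list=[5, 2, 9, 3, 1] cursor@2
After 3 (insert_after(63)): list=[5, 2, 63, 9, 3, 1] cursor@2
After 4 (delete_current): list=[5, 63, 9, 3, 1] cursor@63
After 5 (next): list=[5, 63, 9, 3, 1] cursor@9
After 6 (delete_current): list=[5, 63, 3, 1] cursor@3
After 7 (delete_current): list=[5, 63, 1] cursor@1
After 8 (insert_after(26)): list=[5, 63, 1, 26] cursor@1
After 9 (insert_before(67)): list=[5, 63, 67, 1, 26] cursor@1
After 10 (insert_after(95)): list=[5, 63, 67, 1, 95, 26] cursor@1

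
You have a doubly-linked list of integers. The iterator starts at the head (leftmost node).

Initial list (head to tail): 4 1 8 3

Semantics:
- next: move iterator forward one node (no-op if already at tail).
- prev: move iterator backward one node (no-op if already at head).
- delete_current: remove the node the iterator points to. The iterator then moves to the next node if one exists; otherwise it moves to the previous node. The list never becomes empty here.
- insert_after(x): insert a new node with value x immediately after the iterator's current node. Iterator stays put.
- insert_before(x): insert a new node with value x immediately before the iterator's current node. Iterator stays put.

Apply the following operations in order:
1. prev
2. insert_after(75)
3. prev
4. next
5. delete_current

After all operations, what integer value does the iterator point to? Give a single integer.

Answer: 1

Derivation:
After 1 (prev): list=[4, 1, 8, 3] cursor@4
After 2 (insert_after(75)): list=[4, 75, 1, 8, 3] cursor@4
After 3 (prev): list=[4, 75, 1, 8, 3] cursor@4
After 4 (next): list=[4, 75, 1, 8, 3] cursor@75
After 5 (delete_current): list=[4, 1, 8, 3] cursor@1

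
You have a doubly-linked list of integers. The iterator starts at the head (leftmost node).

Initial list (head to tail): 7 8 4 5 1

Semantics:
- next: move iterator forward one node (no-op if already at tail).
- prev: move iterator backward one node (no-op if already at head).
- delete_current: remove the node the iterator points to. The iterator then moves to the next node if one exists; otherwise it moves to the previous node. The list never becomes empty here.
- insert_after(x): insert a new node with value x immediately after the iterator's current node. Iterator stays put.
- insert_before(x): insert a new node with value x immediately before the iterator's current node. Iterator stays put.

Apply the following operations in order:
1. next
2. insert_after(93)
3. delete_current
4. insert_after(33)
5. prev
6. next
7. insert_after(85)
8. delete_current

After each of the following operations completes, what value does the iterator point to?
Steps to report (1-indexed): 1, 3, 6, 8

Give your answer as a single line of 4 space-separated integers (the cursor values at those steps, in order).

Answer: 8 93 93 85

Derivation:
After 1 (next): list=[7, 8, 4, 5, 1] cursor@8
After 2 (insert_after(93)): list=[7, 8, 93, 4, 5, 1] cursor@8
After 3 (delete_current): list=[7, 93, 4, 5, 1] cursor@93
After 4 (insert_after(33)): list=[7, 93, 33, 4, 5, 1] cursor@93
After 5 (prev): list=[7, 93, 33, 4, 5, 1] cursor@7
After 6 (next): list=[7, 93, 33, 4, 5, 1] cursor@93
After 7 (insert_after(85)): list=[7, 93, 85, 33, 4, 5, 1] cursor@93
After 8 (delete_current): list=[7, 85, 33, 4, 5, 1] cursor@85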